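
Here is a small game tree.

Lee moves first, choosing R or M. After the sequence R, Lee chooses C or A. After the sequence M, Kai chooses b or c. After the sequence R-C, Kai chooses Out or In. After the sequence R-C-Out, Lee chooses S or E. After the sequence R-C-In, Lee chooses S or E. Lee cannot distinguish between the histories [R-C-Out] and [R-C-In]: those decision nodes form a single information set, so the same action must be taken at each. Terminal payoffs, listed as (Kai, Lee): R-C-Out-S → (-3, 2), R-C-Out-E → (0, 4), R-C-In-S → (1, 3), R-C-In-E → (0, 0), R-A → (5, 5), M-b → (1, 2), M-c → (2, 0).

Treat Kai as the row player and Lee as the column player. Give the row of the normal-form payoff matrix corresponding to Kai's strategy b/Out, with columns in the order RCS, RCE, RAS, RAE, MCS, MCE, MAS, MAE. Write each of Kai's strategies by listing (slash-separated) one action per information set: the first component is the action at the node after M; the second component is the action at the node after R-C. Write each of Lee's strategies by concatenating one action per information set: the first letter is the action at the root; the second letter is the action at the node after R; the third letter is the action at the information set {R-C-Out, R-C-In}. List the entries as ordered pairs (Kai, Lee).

(-3,2) (0,4) (5,5) (5,5) (1,2) (1,2) (1,2) (1,2)

vs RCS: Lee plays R → Lee plays C at [R] → Kai plays Out at [R-C] → Lee plays S at [R-C-Out] → (-3, 2)
vs RCE: Lee plays R → Lee plays C at [R] → Kai plays Out at [R-C] → Lee plays E at [R-C-Out] → (0, 4)
vs RAS: Lee plays R → Lee plays A at [R] → (5, 5)
vs RAE: Lee plays R → Lee plays A at [R] → (5, 5)
vs MCS: Lee plays M → Kai plays b at [M] → (1, 2)
vs MCE: Lee plays M → Kai plays b at [M] → (1, 2)
vs MAS: Lee plays M → Kai plays b at [M] → (1, 2)
vs MAE: Lee plays M → Kai plays b at [M] → (1, 2)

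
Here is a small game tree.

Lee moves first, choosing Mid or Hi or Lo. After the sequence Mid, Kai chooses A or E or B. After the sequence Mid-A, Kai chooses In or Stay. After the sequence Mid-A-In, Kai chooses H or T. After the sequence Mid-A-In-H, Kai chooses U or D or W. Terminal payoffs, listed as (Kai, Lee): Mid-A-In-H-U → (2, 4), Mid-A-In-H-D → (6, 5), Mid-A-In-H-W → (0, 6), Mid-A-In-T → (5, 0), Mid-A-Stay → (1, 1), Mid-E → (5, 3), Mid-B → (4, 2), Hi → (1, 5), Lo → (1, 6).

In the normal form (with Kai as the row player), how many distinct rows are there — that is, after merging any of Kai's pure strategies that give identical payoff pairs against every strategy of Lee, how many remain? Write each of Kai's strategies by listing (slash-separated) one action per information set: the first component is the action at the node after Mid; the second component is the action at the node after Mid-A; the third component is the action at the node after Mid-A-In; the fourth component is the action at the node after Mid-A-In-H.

Kai has 36 pure strategies: A/In/H/U, A/In/H/D, A/In/H/W, A/In/T/U, A/In/T/D, A/In/T/W, A/Stay/H/U, A/Stay/H/D, A/Stay/H/W, A/Stay/T/U, A/Stay/T/D, A/Stay/T/W, E/In/H/U, E/In/H/D, E/In/H/W, E/In/T/U, E/In/T/D, E/In/T/W, E/Stay/H/U, E/Stay/H/D, E/Stay/H/W, E/Stay/T/U, E/Stay/T/D, E/Stay/T/W, B/In/H/U, B/In/H/D, B/In/H/W, B/In/T/U, B/In/T/D, B/In/T/W, B/Stay/H/U, B/Stay/H/D, B/Stay/H/W, B/Stay/T/U, B/Stay/T/D, B/Stay/T/W. Columns: Mid, Hi, Lo.
{A/In/H/U} → row (2,4) (1,5) (1,6)
{A/In/H/D} → row (6,5) (1,5) (1,6)
{A/In/H/W} → row (0,6) (1,5) (1,6)
{A/In/T/U, A/In/T/D, A/In/T/W} → row (5,0) (1,5) (1,6)
{A/Stay/H/U, A/Stay/H/D, A/Stay/H/W, A/Stay/T/U, A/Stay/T/D, A/Stay/T/W} → row (1,1) (1,5) (1,6)
{E/In/H/U, E/In/H/D, E/In/H/W, E/In/T/U, E/In/T/D, E/In/T/W, E/Stay/H/U, E/Stay/H/D, E/Stay/H/W, E/Stay/T/U, E/Stay/T/D, E/Stay/T/W} → row (5,3) (1,5) (1,6)
{B/In/H/U, B/In/H/D, B/In/H/W, B/In/T/U, B/In/T/D, B/In/T/W, B/Stay/H/U, B/Stay/H/D, B/Stay/H/W, B/Stay/T/U, B/Stay/T/D, B/Stay/T/W} → row (4,2) (1,5) (1,6)
That's 7 distinct rows out of 36 strategies.

7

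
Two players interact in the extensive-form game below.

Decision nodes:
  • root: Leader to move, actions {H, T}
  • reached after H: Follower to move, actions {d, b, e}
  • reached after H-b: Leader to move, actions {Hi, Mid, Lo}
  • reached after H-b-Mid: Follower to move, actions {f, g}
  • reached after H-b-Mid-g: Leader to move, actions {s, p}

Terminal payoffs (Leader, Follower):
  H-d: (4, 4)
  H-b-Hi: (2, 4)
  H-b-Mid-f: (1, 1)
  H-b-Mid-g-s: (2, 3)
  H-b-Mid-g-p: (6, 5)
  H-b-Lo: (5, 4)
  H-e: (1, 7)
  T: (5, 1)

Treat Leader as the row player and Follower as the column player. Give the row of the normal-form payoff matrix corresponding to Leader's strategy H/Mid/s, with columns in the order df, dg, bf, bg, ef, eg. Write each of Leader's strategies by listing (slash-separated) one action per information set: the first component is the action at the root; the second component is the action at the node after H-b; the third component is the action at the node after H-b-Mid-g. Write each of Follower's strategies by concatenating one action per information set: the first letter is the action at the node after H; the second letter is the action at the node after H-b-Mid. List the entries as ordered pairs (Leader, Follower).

(4,4) (4,4) (1,1) (2,3) (1,7) (1,7)

vs df: Leader plays H → Follower plays d at [H] → (4, 4)
vs dg: Leader plays H → Follower plays d at [H] → (4, 4)
vs bf: Leader plays H → Follower plays b at [H] → Leader plays Mid at [H-b] → Follower plays f at [H-b-Mid] → (1, 1)
vs bg: Leader plays H → Follower plays b at [H] → Leader plays Mid at [H-b] → Follower plays g at [H-b-Mid] → Leader plays s at [H-b-Mid-g] → (2, 3)
vs ef: Leader plays H → Follower plays e at [H] → (1, 7)
vs eg: Leader plays H → Follower plays e at [H] → (1, 7)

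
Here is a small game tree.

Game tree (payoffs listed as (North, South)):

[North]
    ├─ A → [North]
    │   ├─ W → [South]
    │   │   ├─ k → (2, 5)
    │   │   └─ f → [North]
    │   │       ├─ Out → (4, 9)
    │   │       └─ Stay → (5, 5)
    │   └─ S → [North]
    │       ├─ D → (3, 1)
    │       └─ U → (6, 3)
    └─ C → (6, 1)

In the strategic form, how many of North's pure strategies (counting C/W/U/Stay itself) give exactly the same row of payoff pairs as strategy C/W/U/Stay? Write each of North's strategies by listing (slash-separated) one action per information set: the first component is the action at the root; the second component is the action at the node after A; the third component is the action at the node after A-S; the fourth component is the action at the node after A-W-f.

Row for C/W/U/Stay (columns k, f): (6,1) (6,1).
Under C/W/U/Stay, North's choice at the node after A and at the node after A-S and at the node after A-W-f can never be reached regardless of what South does, so varying those choices leaves every outcome unchanged.
Holding the reachable choices fixed and varying the unreachable ones freely already gives 2 × 2 × 2 = 8 equivalent strategies.
No other strategy reproduces this row, so those 8 are the full class: C/W/D/Out, C/W/D/Stay, C/W/U/Out, C/W/U/Stay, C/S/D/Out, C/S/D/Stay, C/S/U/Out, C/S/U/Stay.

8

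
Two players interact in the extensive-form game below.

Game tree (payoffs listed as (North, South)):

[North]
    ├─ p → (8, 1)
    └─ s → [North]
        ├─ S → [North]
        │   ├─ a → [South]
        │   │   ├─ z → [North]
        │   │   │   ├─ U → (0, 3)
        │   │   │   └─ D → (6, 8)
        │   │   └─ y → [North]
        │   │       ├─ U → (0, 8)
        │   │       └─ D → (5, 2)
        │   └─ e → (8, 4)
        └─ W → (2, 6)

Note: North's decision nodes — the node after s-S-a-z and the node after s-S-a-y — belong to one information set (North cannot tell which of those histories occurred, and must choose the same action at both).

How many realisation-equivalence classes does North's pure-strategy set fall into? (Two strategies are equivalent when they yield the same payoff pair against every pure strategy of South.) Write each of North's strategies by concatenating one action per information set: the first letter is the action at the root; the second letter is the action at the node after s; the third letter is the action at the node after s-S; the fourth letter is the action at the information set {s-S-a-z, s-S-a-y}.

5

North has 16 pure strategies: pSaU, pSaD, pSeU, pSeD, pWaU, pWaD, pWeU, pWeD, sSaU, sSaD, sSeU, sSeD, sWaU, sWaD, sWeU, sWeD. Columns: z, y.
{pSaU, pSaD, pSeU, pSeD, pWaU, pWaD, pWeU, pWeD} → row (8,1) (8,1)
{sSaU} → row (0,3) (0,8)
{sSaD} → row (6,8) (5,2)
{sSeU, sSeD} → row (8,4) (8,4)
{sWaU, sWaD, sWeU, sWeD} → row (2,6) (2,6)
That's 5 distinct rows out of 16 strategies.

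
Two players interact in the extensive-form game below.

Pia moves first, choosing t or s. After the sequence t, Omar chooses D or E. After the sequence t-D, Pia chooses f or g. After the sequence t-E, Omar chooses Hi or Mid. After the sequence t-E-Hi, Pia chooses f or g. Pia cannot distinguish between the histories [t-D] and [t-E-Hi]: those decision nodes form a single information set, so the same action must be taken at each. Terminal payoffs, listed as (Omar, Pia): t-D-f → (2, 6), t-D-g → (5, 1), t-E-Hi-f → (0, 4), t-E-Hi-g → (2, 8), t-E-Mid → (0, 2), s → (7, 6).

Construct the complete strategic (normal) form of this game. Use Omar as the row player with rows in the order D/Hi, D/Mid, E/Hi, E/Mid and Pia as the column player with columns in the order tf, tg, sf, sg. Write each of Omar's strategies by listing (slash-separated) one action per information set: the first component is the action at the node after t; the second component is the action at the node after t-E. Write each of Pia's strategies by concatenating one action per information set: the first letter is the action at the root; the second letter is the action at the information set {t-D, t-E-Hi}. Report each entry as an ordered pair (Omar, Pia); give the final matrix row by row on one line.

            tf       tg       sf       sg
 D/Hi    (2,6)    (5,1)    (7,6)    (7,6)
D/Mid    (2,6)    (5,1)    (7,6)    (7,6)
 E/Hi    (0,4)    (2,8)    (7,6)    (7,6)
E/Mid    (0,2)    (0,2)    (7,6)    (7,6)

D/Hi: (2,6) (5,1) (7,6) (7,6) | D/Mid: (2,6) (5,1) (7,6) (7,6) | E/Hi: (0,4) (2,8) (7,6) (7,6) | E/Mid: (0,2) (0,2) (7,6) (7,6)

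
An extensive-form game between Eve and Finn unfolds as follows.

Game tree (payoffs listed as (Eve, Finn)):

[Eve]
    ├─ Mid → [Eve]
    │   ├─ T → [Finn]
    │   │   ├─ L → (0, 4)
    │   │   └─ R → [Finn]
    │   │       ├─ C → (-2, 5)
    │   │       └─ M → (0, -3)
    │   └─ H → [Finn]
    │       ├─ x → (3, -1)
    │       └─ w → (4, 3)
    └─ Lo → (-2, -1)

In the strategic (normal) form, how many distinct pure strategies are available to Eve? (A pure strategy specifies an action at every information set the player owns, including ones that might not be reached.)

Eve owns the root with actions {Mid, Lo} — two choices.
Eve owns the node after Mid with actions {T, H} — two choices.
A pure strategy fixes one action at each information set independently, so the count is the product 2 × 2 = 4.
(For reference, Finn has 8 pure strategies, giving a 4×8 normal-form matrix.)

4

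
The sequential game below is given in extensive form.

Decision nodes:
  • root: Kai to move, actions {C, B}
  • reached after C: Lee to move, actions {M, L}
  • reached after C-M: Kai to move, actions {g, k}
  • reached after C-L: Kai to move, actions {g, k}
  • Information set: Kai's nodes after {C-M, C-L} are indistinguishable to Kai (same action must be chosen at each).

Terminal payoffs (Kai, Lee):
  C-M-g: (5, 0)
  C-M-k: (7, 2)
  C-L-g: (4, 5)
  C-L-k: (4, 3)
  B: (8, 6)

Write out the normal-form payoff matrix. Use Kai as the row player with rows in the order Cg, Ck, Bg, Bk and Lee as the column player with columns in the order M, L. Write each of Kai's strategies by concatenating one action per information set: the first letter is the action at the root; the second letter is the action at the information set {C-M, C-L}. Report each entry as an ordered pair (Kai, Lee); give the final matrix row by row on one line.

Row Cg: M→(5,0), L→(4,5)
Row Ck: M→(7,2), L→(4,3)
Row Bg: M→(8,6), L→(8,6)
Row Bk: M→(8,6), L→(8,6)

Cg: (5,0) (4,5) | Ck: (7,2) (4,3) | Bg: (8,6) (8,6) | Bk: (8,6) (8,6)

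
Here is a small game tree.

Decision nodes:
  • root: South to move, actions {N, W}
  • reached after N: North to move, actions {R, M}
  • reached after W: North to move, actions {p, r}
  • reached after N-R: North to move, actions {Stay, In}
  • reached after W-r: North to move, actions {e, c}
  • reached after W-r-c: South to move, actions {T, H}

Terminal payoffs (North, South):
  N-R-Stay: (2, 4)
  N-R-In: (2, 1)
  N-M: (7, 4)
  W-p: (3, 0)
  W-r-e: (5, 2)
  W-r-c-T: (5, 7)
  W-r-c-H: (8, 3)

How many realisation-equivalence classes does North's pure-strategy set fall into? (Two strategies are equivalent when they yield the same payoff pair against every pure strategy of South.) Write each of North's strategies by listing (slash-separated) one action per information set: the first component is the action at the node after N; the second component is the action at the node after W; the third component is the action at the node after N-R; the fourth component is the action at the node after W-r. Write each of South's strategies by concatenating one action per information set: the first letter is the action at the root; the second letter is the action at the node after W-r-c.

9

North has 16 pure strategies: R/p/Stay/e, R/p/Stay/c, R/p/In/e, R/p/In/c, R/r/Stay/e, R/r/Stay/c, R/r/In/e, R/r/In/c, M/p/Stay/e, M/p/Stay/c, M/p/In/e, M/p/In/c, M/r/Stay/e, M/r/Stay/c, M/r/In/e, M/r/In/c. Columns: NT, NH, WT, WH.
{R/p/Stay/e, R/p/Stay/c} → row (2,4) (2,4) (3,0) (3,0)
{R/p/In/e, R/p/In/c} → row (2,1) (2,1) (3,0) (3,0)
{R/r/Stay/e} → row (2,4) (2,4) (5,2) (5,2)
{R/r/Stay/c} → row (2,4) (2,4) (5,7) (8,3)
{R/r/In/e} → row (2,1) (2,1) (5,2) (5,2)
{R/r/In/c} → row (2,1) (2,1) (5,7) (8,3)
{M/p/Stay/e, M/p/Stay/c, M/p/In/e, M/p/In/c} → row (7,4) (7,4) (3,0) (3,0)
{M/r/Stay/e, M/r/In/e} → row (7,4) (7,4) (5,2) (5,2)
{M/r/Stay/c, M/r/In/c} → row (7,4) (7,4) (5,7) (8,3)
That's 9 distinct rows out of 16 strategies.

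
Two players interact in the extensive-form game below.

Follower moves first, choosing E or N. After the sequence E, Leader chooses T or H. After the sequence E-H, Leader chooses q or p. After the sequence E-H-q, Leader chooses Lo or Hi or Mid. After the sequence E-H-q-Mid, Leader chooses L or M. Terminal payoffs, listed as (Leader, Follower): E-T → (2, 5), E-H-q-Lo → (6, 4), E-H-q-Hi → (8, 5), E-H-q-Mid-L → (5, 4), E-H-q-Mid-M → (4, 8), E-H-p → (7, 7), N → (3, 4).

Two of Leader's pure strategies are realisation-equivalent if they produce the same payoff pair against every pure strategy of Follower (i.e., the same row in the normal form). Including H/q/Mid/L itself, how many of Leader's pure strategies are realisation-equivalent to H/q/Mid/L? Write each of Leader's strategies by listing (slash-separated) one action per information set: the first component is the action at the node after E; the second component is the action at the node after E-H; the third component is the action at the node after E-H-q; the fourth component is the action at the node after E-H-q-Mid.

1

Row for H/q/Mid/L (columns E, N): (5,4) (3,4).
Every one of Leader's information sets is on the play path for some reply by Follower when Leader follows H/q/Mid/L.
Changing the action at any of them therefore changes at least one column, so only H/q/Mid/L itself gives this row.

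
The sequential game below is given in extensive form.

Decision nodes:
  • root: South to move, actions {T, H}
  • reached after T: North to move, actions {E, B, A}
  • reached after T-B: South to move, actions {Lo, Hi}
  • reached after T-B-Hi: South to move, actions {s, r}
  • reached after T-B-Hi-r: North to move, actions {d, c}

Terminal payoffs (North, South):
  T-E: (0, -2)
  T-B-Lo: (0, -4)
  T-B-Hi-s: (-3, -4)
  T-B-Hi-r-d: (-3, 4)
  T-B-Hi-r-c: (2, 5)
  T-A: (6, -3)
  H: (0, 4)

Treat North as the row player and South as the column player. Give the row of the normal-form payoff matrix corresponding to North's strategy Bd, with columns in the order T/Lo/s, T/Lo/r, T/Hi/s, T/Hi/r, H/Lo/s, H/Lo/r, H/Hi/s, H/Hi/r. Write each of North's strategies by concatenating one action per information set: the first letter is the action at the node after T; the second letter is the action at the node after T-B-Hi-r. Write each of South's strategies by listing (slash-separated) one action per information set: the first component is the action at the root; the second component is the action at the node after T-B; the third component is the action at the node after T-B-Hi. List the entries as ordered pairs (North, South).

(0,-4) (0,-4) (-3,-4) (-3,4) (0,4) (0,4) (0,4) (0,4)

vs T/Lo/s: South plays T → North plays B at [T] → South plays Lo at [T-B] → (0, -4)
vs T/Lo/r: South plays T → North plays B at [T] → South plays Lo at [T-B] → (0, -4)
vs T/Hi/s: South plays T → North plays B at [T] → South plays Hi at [T-B] → South plays s at [T-B-Hi] → (-3, -4)
vs T/Hi/r: South plays T → North plays B at [T] → South plays Hi at [T-B] → South plays r at [T-B-Hi] → North plays d at [T-B-Hi-r] → (-3, 4)
vs H/Lo/s: South plays H → (0, 4)
vs H/Lo/r: South plays H → (0, 4)
vs H/Hi/s: South plays H → (0, 4)
vs H/Hi/r: South plays H → (0, 4)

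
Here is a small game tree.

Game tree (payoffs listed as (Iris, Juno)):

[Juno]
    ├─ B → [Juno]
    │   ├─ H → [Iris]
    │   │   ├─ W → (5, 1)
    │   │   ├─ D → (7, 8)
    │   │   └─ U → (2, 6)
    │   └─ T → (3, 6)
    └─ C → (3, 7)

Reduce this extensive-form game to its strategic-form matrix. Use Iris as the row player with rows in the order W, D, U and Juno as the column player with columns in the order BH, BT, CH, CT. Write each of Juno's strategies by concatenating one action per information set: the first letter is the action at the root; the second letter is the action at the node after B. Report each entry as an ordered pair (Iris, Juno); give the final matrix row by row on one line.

W: (5,1) (3,6) (3,7) (3,7) | D: (7,8) (3,6) (3,7) (3,7) | U: (2,6) (3,6) (3,7) (3,7)

           BH       BT       CH       CT
   W    (5,1)    (3,6)    (3,7)    (3,7)
   D    (7,8)    (3,6)    (3,7)    (3,7)
   U    (2,6)    (3,6)    (3,7)    (3,7)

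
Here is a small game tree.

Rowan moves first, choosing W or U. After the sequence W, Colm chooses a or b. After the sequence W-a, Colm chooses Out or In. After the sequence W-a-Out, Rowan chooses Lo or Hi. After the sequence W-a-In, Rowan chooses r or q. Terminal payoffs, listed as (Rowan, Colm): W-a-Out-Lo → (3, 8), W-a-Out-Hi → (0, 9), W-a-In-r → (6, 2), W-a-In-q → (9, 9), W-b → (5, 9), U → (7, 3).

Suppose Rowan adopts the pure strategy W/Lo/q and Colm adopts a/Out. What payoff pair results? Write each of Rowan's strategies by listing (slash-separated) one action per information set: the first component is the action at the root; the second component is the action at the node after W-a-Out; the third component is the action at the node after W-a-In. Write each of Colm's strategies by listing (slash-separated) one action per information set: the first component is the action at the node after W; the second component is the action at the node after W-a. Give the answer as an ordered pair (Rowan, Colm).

Trace the play path from the root:
  Rowan plays W
  Colm plays a at [W]
  Colm plays Out at [W-a]
  Rowan plays Lo at [W-a-Out]
→ terminal payoff (3, 8).
(Rowan's choice at the node after W-a-In is never reached on this path, so it doesn't affect the outcome.)

(3, 8)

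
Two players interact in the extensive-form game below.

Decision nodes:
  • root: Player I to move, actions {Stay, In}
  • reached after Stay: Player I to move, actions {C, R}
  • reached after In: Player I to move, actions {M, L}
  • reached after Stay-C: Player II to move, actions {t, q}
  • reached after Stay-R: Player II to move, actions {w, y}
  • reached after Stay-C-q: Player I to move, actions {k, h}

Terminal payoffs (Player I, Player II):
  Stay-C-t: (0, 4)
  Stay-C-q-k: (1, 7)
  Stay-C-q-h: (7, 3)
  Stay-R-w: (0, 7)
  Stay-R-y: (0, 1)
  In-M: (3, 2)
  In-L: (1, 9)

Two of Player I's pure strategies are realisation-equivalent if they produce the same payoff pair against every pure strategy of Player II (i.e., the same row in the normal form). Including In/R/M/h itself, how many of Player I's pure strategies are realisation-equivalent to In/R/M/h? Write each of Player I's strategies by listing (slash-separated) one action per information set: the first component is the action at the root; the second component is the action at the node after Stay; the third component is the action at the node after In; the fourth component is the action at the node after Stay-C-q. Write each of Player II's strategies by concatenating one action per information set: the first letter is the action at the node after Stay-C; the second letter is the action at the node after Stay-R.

4

Row for In/R/M/h (columns tw, ty, qw, qy): (3,2) (3,2) (3,2) (3,2).
Under In/R/M/h, Player I's choice at the node after Stay and at the node after Stay-C-q can never be reached regardless of what Player II does, so varying those choices leaves every outcome unchanged.
Holding the reachable choices fixed and varying the unreachable ones freely already gives 2 × 2 = 4 equivalent strategies.
No other strategy reproduces this row, so those 4 are the full class: In/C/M/k, In/C/M/h, In/R/M/k, In/R/M/h.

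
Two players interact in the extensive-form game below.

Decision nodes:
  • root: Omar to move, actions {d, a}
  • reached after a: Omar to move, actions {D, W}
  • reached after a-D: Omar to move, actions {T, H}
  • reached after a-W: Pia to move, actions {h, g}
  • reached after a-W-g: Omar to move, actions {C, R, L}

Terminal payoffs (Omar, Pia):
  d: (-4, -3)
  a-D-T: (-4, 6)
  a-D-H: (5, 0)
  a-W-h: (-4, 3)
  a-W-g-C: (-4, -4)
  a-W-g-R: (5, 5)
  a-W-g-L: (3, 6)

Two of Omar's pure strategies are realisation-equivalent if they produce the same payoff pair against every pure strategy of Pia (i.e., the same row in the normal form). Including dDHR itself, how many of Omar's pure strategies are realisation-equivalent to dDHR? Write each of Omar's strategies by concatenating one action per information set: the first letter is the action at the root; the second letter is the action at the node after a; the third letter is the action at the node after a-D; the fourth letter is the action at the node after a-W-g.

12

Row for dDHR (columns h, g): (-4,-3) (-4,-3).
Under dDHR, Omar's choice at the node after a and at the node after a-D and at the node after a-W-g can never be reached regardless of what Pia does, so varying those choices leaves every outcome unchanged.
Holding the reachable choices fixed and varying the unreachable ones freely already gives 2 × 2 × 3 = 12 equivalent strategies.
No other strategy reproduces this row, so those 12 are the full class: dDTC, dDTR, dDTL, dDHC, dDHR, dDHL, dWTC, dWTR, dWTL, dWHC, dWHR, dWHL.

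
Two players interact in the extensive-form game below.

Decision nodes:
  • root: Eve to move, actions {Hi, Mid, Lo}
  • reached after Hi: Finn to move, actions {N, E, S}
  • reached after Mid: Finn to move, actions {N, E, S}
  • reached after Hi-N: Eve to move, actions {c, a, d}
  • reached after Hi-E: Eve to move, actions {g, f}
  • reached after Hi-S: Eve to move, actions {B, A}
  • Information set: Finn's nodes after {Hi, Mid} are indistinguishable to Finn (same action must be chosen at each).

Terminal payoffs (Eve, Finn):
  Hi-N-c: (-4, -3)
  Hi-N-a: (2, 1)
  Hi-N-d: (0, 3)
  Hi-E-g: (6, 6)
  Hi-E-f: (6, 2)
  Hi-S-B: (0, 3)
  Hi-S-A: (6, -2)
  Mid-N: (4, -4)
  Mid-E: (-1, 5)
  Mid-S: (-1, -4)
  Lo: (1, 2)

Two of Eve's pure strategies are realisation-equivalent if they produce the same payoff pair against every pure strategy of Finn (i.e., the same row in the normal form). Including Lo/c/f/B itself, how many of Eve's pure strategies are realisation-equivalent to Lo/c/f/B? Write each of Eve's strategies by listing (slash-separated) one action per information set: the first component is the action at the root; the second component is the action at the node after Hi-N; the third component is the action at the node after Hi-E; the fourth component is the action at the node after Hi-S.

12

Row for Lo/c/f/B (columns N, E, S): (1,2) (1,2) (1,2).
Under Lo/c/f/B, Eve's choice at the node after Hi-N and at the node after Hi-E and at the node after Hi-S can never be reached regardless of what Finn does, so varying those choices leaves every outcome unchanged.
Holding the reachable choices fixed and varying the unreachable ones freely already gives 3 × 2 × 2 = 12 equivalent strategies.
No other strategy reproduces this row, so those 12 are the full class: Lo/c/g/B, Lo/c/g/A, Lo/c/f/B, Lo/c/f/A, Lo/a/g/B, Lo/a/g/A, Lo/a/f/B, Lo/a/f/A, Lo/d/g/B, Lo/d/g/A, Lo/d/f/B, Lo/d/f/A.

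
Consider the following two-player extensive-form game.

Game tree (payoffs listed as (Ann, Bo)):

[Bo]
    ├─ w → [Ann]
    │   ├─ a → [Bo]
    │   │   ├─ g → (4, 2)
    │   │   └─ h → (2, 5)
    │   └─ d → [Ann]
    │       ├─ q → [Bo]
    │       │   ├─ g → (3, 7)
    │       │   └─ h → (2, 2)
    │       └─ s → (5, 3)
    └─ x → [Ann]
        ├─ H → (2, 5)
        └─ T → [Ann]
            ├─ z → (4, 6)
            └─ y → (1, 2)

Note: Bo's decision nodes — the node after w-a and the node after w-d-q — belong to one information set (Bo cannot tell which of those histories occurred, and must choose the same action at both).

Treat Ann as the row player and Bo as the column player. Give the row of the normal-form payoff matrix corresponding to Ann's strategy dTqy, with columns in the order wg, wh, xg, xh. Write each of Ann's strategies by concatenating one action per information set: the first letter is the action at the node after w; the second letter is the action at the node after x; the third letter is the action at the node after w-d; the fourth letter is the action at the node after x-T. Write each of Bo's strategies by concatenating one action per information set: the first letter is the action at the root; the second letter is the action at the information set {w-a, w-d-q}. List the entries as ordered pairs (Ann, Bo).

vs wg: Bo plays w → Ann plays d at [w] → Ann plays q at [w-d] → Bo plays g at [w-d-q] → (3, 7)
vs wh: Bo plays w → Ann plays d at [w] → Ann plays q at [w-d] → Bo plays h at [w-d-q] → (2, 2)
vs xg: Bo plays x → Ann plays T at [x] → Ann plays y at [x-T] → (1, 2)
vs xh: Bo plays x → Ann plays T at [x] → Ann plays y at [x-T] → (1, 2)

(3,7) (2,2) (1,2) (1,2)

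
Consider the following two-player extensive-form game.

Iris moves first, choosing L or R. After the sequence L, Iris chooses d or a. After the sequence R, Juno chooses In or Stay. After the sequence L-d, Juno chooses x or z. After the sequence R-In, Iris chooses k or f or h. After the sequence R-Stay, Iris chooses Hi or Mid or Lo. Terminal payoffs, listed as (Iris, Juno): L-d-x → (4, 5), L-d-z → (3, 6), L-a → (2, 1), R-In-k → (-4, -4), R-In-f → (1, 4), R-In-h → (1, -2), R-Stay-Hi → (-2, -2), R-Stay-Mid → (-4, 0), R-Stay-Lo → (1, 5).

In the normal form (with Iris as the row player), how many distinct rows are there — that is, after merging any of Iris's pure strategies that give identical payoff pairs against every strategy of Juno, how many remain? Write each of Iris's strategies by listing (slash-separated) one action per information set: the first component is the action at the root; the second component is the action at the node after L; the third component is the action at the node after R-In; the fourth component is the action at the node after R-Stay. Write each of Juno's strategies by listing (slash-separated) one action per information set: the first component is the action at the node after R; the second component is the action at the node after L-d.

Iris has 36 pure strategies: L/d/k/Hi, L/d/k/Mid, L/d/k/Lo, L/d/f/Hi, L/d/f/Mid, L/d/f/Lo, L/d/h/Hi, L/d/h/Mid, L/d/h/Lo, L/a/k/Hi, L/a/k/Mid, L/a/k/Lo, L/a/f/Hi, L/a/f/Mid, L/a/f/Lo, L/a/h/Hi, L/a/h/Mid, L/a/h/Lo, R/d/k/Hi, R/d/k/Mid, R/d/k/Lo, R/d/f/Hi, R/d/f/Mid, R/d/f/Lo, R/d/h/Hi, R/d/h/Mid, R/d/h/Lo, R/a/k/Hi, R/a/k/Mid, R/a/k/Lo, R/a/f/Hi, R/a/f/Mid, R/a/f/Lo, R/a/h/Hi, R/a/h/Mid, R/a/h/Lo. Columns: In/x, In/z, Stay/x, Stay/z.
{L/d/k/Hi, L/d/k/Mid, L/d/k/Lo, L/d/f/Hi, L/d/f/Mid, L/d/f/Lo, L/d/h/Hi, L/d/h/Mid, L/d/h/Lo} → row (4,5) (3,6) (4,5) (3,6)
{L/a/k/Hi, L/a/k/Mid, L/a/k/Lo, L/a/f/Hi, L/a/f/Mid, L/a/f/Lo, L/a/h/Hi, L/a/h/Mid, L/a/h/Lo} → row (2,1) (2,1) (2,1) (2,1)
{R/d/k/Hi, R/a/k/Hi} → row (-4,-4) (-4,-4) (-2,-2) (-2,-2)
{R/d/k/Mid, R/a/k/Mid} → row (-4,-4) (-4,-4) (-4,0) (-4,0)
{R/d/k/Lo, R/a/k/Lo} → row (-4,-4) (-4,-4) (1,5) (1,5)
{R/d/f/Hi, R/a/f/Hi} → row (1,4) (1,4) (-2,-2) (-2,-2)
{R/d/f/Mid, R/a/f/Mid} → row (1,4) (1,4) (-4,0) (-4,0)
{R/d/f/Lo, R/a/f/Lo} → row (1,4) (1,4) (1,5) (1,5)
{R/d/h/Hi, R/a/h/Hi} → row (1,-2) (1,-2) (-2,-2) (-2,-2)
{R/d/h/Mid, R/a/h/Mid} → row (1,-2) (1,-2) (-4,0) (-4,0)
{R/d/h/Lo, R/a/h/Lo} → row (1,-2) (1,-2) (1,5) (1,5)
That's 11 distinct rows out of 36 strategies.

11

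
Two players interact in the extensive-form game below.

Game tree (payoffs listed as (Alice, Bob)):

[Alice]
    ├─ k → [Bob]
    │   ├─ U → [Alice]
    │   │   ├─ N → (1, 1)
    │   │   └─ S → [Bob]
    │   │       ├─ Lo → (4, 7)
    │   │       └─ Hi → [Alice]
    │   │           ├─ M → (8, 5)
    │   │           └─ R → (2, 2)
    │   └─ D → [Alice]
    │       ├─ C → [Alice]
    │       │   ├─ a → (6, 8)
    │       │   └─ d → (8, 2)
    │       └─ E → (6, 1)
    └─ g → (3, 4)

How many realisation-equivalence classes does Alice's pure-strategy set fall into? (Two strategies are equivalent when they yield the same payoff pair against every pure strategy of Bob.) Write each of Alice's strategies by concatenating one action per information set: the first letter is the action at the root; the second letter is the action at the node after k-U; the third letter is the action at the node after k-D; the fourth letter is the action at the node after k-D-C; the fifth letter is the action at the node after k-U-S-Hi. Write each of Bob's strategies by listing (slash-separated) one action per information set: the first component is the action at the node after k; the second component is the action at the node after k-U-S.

10

Alice has 32 pure strategies: kNCaM, kNCaR, kNCdM, kNCdR, kNEaM, kNEaR, kNEdM, kNEdR, kSCaM, kSCaR, kSCdM, kSCdR, kSEaM, kSEaR, kSEdM, kSEdR, gNCaM, gNCaR, gNCdM, gNCdR, gNEaM, gNEaR, gNEdM, gNEdR, gSCaM, gSCaR, gSCdM, gSCdR, gSEaM, gSEaR, gSEdM, gSEdR. Columns: U/Lo, U/Hi, D/Lo, D/Hi.
{kNCaM, kNCaR} → row (1,1) (1,1) (6,8) (6,8)
{kNCdM, kNCdR} → row (1,1) (1,1) (8,2) (8,2)
{kNEaM, kNEaR, kNEdM, kNEdR} → row (1,1) (1,1) (6,1) (6,1)
{kSCaM} → row (4,7) (8,5) (6,8) (6,8)
{kSCaR} → row (4,7) (2,2) (6,8) (6,8)
{kSCdM} → row (4,7) (8,5) (8,2) (8,2)
{kSCdR} → row (4,7) (2,2) (8,2) (8,2)
{kSEaM, kSEdM} → row (4,7) (8,5) (6,1) (6,1)
{kSEaR, kSEdR} → row (4,7) (2,2) (6,1) (6,1)
{gNCaM, gNCaR, gNCdM, gNCdR, gNEaM, gNEaR, gNEdM, gNEdR, gSCaM, gSCaR, gSCdM, gSCdR, gSEaM, gSEaR, gSEdM, gSEdR} → row (3,4) (3,4) (3,4) (3,4)
That's 10 distinct rows out of 32 strategies.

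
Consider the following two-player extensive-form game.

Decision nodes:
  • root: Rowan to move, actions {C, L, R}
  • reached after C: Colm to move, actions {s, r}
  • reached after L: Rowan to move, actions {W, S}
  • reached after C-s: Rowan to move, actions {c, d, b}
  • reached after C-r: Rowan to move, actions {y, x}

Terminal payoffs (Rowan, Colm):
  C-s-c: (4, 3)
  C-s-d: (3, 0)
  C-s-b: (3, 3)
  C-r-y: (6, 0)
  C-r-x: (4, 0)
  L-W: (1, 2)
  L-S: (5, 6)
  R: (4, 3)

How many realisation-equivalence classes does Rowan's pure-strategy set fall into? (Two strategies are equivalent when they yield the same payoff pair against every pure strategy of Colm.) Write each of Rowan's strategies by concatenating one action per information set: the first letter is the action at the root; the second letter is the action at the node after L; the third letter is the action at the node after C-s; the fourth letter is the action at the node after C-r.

9

Rowan has 36 pure strategies: CWcy, CWcx, CWdy, CWdx, CWby, CWbx, CScy, CScx, CSdy, CSdx, CSby, CSbx, LWcy, LWcx, LWdy, LWdx, LWby, LWbx, LScy, LScx, LSdy, LSdx, LSby, LSbx, RWcy, RWcx, RWdy, RWdx, RWby, RWbx, RScy, RScx, RSdy, RSdx, RSby, RSbx. Columns: s, r.
{CWcy, CScy} → row (4,3) (6,0)
{CWcx, CScx} → row (4,3) (4,0)
{CWdy, CSdy} → row (3,0) (6,0)
{CWdx, CSdx} → row (3,0) (4,0)
{CWby, CSby} → row (3,3) (6,0)
{CWbx, CSbx} → row (3,3) (4,0)
{LWcy, LWcx, LWdy, LWdx, LWby, LWbx} → row (1,2) (1,2)
{LScy, LScx, LSdy, LSdx, LSby, LSbx} → row (5,6) (5,6)
{RWcy, RWcx, RWdy, RWdx, RWby, RWbx, RScy, RScx, RSdy, RSdx, RSby, RSbx} → row (4,3) (4,3)
That's 9 distinct rows out of 36 strategies.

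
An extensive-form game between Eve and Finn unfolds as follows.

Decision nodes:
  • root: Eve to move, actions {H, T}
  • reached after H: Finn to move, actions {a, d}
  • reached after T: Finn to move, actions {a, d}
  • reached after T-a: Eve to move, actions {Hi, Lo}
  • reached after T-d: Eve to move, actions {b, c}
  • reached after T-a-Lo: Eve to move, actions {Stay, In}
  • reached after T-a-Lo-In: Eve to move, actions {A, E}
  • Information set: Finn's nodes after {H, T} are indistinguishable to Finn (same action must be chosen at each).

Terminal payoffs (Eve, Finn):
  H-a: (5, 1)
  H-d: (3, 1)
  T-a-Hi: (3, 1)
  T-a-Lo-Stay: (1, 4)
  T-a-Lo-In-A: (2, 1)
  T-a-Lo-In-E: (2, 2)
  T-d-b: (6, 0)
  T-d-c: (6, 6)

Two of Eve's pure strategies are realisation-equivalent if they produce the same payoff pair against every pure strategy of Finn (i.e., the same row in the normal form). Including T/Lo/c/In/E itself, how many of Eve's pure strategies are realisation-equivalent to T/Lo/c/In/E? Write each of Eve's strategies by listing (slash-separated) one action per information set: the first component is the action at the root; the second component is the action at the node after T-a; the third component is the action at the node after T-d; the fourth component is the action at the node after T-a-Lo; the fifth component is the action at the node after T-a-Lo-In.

Row for T/Lo/c/In/E (columns a, d): (2,2) (6,6).
Every one of Eve's information sets is on the play path for some reply by Finn when Eve follows T/Lo/c/In/E.
Changing the action at any of them therefore changes at least one column, so only T/Lo/c/In/E itself gives this row.

1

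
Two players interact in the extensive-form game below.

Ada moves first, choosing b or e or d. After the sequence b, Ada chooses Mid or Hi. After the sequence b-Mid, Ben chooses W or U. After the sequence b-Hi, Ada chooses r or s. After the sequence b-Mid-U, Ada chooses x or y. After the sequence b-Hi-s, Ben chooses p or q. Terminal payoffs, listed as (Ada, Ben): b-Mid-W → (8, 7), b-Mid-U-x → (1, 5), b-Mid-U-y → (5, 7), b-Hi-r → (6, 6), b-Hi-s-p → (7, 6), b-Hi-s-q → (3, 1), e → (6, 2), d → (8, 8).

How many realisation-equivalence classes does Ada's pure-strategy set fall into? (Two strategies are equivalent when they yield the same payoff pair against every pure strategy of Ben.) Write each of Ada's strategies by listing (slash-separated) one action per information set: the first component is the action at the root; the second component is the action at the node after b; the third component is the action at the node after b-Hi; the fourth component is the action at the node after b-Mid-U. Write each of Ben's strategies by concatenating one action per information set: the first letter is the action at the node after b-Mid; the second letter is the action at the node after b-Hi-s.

Ada has 24 pure strategies: b/Mid/r/x, b/Mid/r/y, b/Mid/s/x, b/Mid/s/y, b/Hi/r/x, b/Hi/r/y, b/Hi/s/x, b/Hi/s/y, e/Mid/r/x, e/Mid/r/y, e/Mid/s/x, e/Mid/s/y, e/Hi/r/x, e/Hi/r/y, e/Hi/s/x, e/Hi/s/y, d/Mid/r/x, d/Mid/r/y, d/Mid/s/x, d/Mid/s/y, d/Hi/r/x, d/Hi/r/y, d/Hi/s/x, d/Hi/s/y. Columns: Wp, Wq, Up, Uq.
{b/Mid/r/x, b/Mid/s/x} → row (8,7) (8,7) (1,5) (1,5)
{b/Mid/r/y, b/Mid/s/y} → row (8,7) (8,7) (5,7) (5,7)
{b/Hi/r/x, b/Hi/r/y} → row (6,6) (6,6) (6,6) (6,6)
{b/Hi/s/x, b/Hi/s/y} → row (7,6) (3,1) (7,6) (3,1)
{e/Mid/r/x, e/Mid/r/y, e/Mid/s/x, e/Mid/s/y, e/Hi/r/x, e/Hi/r/y, e/Hi/s/x, e/Hi/s/y} → row (6,2) (6,2) (6,2) (6,2)
{d/Mid/r/x, d/Mid/r/y, d/Mid/s/x, d/Mid/s/y, d/Hi/r/x, d/Hi/r/y, d/Hi/s/x, d/Hi/s/y} → row (8,8) (8,8) (8,8) (8,8)
That's 6 distinct rows out of 24 strategies.

6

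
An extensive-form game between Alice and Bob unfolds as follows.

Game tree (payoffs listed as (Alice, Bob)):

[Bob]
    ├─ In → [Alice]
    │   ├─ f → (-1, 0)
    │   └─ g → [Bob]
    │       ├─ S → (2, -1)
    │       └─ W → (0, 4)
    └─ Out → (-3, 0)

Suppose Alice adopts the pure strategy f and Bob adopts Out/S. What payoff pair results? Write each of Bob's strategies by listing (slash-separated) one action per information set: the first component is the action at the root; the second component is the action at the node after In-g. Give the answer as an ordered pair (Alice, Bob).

Trace the play path from the root:
  Bob plays Out
→ terminal payoff (-3, 0).
(Alice's choice at the node after In is never reached on this path, so it doesn't affect the outcome.)

(-3, 0)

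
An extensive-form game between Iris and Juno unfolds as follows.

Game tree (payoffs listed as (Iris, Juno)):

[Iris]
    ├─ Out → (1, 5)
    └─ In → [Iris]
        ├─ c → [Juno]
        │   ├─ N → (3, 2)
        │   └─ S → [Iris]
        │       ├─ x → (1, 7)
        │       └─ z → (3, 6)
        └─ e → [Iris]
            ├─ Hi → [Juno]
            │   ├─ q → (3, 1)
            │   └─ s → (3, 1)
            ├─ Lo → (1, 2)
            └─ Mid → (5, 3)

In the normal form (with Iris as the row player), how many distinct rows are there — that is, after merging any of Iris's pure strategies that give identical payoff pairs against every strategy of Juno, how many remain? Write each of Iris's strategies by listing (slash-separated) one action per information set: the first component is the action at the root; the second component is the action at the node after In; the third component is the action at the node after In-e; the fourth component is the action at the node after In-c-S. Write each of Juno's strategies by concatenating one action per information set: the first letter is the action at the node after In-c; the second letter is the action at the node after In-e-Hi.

6

Iris has 24 pure strategies: Out/c/Hi/x, Out/c/Hi/z, Out/c/Lo/x, Out/c/Lo/z, Out/c/Mid/x, Out/c/Mid/z, Out/e/Hi/x, Out/e/Hi/z, Out/e/Lo/x, Out/e/Lo/z, Out/e/Mid/x, Out/e/Mid/z, In/c/Hi/x, In/c/Hi/z, In/c/Lo/x, In/c/Lo/z, In/c/Mid/x, In/c/Mid/z, In/e/Hi/x, In/e/Hi/z, In/e/Lo/x, In/e/Lo/z, In/e/Mid/x, In/e/Mid/z. Columns: Nq, Ns, Sq, Ss.
{Out/c/Hi/x, Out/c/Hi/z, Out/c/Lo/x, Out/c/Lo/z, Out/c/Mid/x, Out/c/Mid/z, Out/e/Hi/x, Out/e/Hi/z, Out/e/Lo/x, Out/e/Lo/z, Out/e/Mid/x, Out/e/Mid/z} → row (1,5) (1,5) (1,5) (1,5)
{In/c/Hi/x, In/c/Lo/x, In/c/Mid/x} → row (3,2) (3,2) (1,7) (1,7)
{In/c/Hi/z, In/c/Lo/z, In/c/Mid/z} → row (3,2) (3,2) (3,6) (3,6)
{In/e/Hi/x, In/e/Hi/z} → row (3,1) (3,1) (3,1) (3,1)
{In/e/Lo/x, In/e/Lo/z} → row (1,2) (1,2) (1,2) (1,2)
{In/e/Mid/x, In/e/Mid/z} → row (5,3) (5,3) (5,3) (5,3)
That's 6 distinct rows out of 24 strategies.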